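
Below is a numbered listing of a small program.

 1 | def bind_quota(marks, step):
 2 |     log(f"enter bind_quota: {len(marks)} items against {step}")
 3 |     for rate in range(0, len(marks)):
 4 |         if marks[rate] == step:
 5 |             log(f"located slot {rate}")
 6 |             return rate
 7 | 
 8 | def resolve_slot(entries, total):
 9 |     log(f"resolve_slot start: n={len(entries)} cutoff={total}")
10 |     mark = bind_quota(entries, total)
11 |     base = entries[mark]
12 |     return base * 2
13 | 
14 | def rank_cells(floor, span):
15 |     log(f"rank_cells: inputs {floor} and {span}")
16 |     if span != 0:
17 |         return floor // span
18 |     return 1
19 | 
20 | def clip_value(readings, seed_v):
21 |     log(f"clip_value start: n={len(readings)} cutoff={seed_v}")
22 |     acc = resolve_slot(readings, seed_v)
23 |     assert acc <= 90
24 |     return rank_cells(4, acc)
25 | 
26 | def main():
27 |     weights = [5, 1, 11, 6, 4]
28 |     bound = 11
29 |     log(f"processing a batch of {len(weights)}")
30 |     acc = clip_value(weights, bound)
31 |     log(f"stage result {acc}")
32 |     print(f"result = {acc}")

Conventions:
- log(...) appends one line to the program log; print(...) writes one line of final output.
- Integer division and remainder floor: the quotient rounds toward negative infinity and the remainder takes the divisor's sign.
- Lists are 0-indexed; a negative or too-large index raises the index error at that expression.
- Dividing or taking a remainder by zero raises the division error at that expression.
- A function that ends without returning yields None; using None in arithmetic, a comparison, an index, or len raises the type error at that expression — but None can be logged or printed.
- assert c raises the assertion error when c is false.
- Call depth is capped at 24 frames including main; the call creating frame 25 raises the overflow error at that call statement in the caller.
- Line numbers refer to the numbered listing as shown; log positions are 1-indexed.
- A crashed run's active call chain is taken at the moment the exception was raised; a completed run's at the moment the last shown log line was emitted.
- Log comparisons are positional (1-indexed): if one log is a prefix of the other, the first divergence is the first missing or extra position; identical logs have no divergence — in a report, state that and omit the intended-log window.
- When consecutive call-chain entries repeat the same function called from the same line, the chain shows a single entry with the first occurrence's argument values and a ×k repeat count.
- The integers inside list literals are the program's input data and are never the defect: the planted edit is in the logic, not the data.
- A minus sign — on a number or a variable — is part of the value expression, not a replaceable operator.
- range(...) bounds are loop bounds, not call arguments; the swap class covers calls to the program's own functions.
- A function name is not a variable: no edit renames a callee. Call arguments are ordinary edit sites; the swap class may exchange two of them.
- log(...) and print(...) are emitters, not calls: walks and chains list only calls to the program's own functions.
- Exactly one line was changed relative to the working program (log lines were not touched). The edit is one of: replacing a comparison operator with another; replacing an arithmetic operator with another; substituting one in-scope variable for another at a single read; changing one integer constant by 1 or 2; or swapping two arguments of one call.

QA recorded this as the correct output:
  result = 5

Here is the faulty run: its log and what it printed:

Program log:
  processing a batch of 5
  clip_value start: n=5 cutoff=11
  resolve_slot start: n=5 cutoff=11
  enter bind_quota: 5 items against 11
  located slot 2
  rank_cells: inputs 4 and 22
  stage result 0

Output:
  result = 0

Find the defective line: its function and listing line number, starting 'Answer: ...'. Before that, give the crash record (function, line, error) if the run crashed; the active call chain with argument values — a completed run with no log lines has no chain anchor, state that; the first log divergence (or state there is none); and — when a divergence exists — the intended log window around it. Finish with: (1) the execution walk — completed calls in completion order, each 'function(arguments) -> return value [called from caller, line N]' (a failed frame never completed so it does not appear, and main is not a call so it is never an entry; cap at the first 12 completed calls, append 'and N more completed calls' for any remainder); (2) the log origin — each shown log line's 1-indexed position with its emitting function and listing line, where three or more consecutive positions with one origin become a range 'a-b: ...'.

Answer: the defect is in clip_value at line 24.
Key fact: The earliest visible damage is log position 6 — 'rank_cells: inputs 4 and 22' rather than the intended 'rank_cells: inputs 22 and 4'.
Call chain: main.
First divergence: position 6; shown 'rank_cells: inputs 4 and 22' vs intended 'rank_cells: inputs 22 and 4'.
Intended log window:
  4: enter bind_quota: 5 items against 11
  5: located slot 2
  6: rank_cells: inputs 22 and 4
  7: stage result 5
Execution walk:
  bind_quota([5, 1, 11, 6, 4], 11) -> 2  [called from resolve_slot, line 10]
  resolve_slot([5, 1, 11, 6, 4], 11) -> 22  [called from clip_value, line 22]
  rank_cells(4, 22) -> 0  [called from clip_value, line 24]
  clip_value([5, 1, 11, 6, 4], 11) -> 0  [called from main, line 30]
Origin of each log line:
  1: emitted by main (line 29)
  2: emitted by clip_value (line 21)
  3: emitted by resolve_slot (line 9)
  4: emitted by bind_quota (line 2)
  5: emitted by bind_quota (line 5)
  6: emitted by rank_cells (line 15)
  7: emitted by main (line 31)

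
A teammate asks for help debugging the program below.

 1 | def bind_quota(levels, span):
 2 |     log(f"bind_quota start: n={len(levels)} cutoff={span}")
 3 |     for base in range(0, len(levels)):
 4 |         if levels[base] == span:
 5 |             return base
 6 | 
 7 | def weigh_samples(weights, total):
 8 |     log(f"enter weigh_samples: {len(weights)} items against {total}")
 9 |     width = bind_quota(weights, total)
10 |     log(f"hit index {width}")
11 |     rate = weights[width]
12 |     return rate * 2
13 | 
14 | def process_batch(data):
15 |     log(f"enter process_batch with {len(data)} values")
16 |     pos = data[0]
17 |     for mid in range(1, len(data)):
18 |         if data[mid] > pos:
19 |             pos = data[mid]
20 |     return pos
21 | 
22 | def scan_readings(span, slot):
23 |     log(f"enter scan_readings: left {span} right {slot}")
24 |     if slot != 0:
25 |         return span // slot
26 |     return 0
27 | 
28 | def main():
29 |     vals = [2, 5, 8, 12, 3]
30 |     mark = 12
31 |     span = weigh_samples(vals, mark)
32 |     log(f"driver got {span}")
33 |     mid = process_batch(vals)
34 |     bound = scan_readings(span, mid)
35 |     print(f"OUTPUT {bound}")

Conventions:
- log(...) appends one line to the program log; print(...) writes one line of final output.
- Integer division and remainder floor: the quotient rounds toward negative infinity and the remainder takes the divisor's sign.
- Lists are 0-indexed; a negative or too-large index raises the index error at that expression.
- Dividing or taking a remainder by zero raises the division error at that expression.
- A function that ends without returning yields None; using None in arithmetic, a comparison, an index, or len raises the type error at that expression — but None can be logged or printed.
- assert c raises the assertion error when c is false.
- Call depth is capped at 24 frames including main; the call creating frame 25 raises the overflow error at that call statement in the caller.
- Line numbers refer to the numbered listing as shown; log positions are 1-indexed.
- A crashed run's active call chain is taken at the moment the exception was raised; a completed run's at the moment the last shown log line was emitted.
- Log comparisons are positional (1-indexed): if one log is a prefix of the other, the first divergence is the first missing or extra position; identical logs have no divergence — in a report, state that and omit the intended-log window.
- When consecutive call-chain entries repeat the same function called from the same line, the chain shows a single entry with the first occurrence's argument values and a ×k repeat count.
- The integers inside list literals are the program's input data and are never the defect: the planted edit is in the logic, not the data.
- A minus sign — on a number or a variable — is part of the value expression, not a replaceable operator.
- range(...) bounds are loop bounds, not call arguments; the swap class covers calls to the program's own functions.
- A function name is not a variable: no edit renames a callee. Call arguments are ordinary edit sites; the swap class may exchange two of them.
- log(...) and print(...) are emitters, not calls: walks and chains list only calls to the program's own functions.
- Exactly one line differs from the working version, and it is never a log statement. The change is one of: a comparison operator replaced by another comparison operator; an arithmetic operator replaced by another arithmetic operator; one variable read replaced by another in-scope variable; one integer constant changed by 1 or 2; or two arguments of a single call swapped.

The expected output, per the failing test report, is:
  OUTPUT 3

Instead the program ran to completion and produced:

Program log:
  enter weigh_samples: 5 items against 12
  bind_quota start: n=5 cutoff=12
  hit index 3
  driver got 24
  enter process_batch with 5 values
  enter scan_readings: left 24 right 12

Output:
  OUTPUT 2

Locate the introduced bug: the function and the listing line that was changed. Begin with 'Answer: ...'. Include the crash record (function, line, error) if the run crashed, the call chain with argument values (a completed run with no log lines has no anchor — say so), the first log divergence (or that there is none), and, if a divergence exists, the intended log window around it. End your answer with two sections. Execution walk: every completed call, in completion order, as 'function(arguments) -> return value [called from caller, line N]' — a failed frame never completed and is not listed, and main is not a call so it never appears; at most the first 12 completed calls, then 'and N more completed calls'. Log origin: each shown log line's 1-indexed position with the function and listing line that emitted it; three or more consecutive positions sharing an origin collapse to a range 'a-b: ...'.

Answer: the defect is in weigh_samples at line 12.
Key fact: At log position 4 the runs split — shown 'driver got 24', but the working version logs 'driver got 36'.
Call chain: main -> scan_readings(24, 12) (called at line 34).
First divergence: position 4; shown 'driver got 24' vs intended 'driver got 36'.
Intended log window:
  2: bind_quota start: n=5 cutoff=12
  3: hit index 3
  4: driver got 36
  5: enter process_batch with 5 values
Execution walk:
  bind_quota([2, 5, 8, 12, 3], 12) -> 3  [called from weigh_samples, line 9]
  weigh_samples([2, 5, 8, 12, 3], 12) -> 24  [called from main, line 31]
  process_batch([2, 5, 8, 12, 3]) -> 12  [called from main, line 33]
  scan_readings(24, 12) -> 2  [called from main, line 34]
Log line origins:
  1: logged in weigh_samples at line 8
  2: logged in bind_quota at line 2
  3: logged in weigh_samples at line 10
  4: logged in main at line 32
  5: logged in process_batch at line 15
  6: logged in scan_readings at line 23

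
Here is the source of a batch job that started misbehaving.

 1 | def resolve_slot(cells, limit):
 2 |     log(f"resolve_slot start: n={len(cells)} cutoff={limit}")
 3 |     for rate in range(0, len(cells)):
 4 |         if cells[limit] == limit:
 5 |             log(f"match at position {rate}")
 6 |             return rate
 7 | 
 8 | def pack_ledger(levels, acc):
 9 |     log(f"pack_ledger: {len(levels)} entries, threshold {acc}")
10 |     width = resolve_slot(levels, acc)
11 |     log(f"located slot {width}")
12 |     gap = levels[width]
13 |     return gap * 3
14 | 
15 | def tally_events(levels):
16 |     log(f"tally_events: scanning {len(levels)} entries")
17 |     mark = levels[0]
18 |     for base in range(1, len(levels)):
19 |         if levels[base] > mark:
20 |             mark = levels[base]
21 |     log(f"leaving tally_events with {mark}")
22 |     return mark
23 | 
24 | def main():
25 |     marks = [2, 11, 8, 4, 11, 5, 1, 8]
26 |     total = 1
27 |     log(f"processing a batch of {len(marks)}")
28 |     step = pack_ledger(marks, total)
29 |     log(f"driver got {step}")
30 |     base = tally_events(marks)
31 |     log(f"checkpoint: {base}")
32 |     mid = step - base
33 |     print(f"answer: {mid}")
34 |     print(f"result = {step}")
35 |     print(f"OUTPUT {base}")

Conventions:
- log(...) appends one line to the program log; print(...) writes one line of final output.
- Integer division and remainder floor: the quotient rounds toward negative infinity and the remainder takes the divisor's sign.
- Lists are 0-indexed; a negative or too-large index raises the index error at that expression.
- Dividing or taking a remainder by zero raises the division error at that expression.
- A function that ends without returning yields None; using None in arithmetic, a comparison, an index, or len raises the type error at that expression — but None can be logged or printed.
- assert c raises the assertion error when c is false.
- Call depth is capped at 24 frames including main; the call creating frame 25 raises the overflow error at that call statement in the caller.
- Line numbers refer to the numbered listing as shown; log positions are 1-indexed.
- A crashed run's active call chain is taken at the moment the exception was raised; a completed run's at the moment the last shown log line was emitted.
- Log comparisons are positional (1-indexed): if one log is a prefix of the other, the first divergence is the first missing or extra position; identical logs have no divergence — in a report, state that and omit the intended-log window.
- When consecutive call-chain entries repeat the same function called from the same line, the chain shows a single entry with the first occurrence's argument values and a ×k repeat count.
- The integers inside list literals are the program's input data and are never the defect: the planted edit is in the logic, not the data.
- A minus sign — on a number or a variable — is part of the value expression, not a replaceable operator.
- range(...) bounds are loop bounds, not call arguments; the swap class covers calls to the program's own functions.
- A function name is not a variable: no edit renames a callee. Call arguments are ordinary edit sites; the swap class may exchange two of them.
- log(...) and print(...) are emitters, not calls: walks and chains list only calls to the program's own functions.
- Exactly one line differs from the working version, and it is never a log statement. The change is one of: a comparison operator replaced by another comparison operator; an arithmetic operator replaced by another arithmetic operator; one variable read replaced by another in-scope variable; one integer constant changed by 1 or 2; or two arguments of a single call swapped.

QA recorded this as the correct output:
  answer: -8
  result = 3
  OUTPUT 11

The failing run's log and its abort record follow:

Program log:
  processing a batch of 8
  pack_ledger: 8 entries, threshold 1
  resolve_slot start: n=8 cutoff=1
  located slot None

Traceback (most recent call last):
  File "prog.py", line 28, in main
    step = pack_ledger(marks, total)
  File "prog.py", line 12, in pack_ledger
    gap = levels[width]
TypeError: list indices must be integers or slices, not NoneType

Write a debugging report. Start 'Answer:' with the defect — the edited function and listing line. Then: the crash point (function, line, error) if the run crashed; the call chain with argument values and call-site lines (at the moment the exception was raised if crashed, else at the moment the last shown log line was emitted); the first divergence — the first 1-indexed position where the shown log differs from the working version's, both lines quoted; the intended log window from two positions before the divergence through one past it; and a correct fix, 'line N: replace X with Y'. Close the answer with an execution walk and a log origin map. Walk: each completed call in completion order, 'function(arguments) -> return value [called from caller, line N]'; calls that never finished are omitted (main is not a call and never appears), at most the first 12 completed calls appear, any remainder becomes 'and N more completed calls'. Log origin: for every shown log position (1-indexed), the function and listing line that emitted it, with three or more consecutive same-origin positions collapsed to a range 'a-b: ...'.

Answer: the defect is in resolve_slot at line 4.
The tell: At log position 4 the runs split — shown 'located slot None', but the working version logs 'match at position 6'.
Crash: pack_ledger, line 12, TypeError.
Call chain: main -> pack_ledger([2, 11, 8, 4, 11, 5, 1, 8], 1) (called at line 28).
First divergence: position 4 — shown 'located slot None', intended 'match at position 6'.
Intended log window:
  2: pack_ledger: 8 entries, threshold 1
  3: resolve_slot start: n=8 cutoff=1
  4: match at position 6
  5: located slot 6
Execution walk:
  resolve_slot([2, 11, 8, 4, 11, 5, 1, 8], 1) -> None  [called from pack_ledger, line 10]
Log line origins:
  1: from main, line 27
  2: from pack_ledger, line 9
  3: from resolve_slot, line 2
  4: from pack_ledger, line 11
A correct fix: line 4: replace `cells[limit]` with `cells[rate]`.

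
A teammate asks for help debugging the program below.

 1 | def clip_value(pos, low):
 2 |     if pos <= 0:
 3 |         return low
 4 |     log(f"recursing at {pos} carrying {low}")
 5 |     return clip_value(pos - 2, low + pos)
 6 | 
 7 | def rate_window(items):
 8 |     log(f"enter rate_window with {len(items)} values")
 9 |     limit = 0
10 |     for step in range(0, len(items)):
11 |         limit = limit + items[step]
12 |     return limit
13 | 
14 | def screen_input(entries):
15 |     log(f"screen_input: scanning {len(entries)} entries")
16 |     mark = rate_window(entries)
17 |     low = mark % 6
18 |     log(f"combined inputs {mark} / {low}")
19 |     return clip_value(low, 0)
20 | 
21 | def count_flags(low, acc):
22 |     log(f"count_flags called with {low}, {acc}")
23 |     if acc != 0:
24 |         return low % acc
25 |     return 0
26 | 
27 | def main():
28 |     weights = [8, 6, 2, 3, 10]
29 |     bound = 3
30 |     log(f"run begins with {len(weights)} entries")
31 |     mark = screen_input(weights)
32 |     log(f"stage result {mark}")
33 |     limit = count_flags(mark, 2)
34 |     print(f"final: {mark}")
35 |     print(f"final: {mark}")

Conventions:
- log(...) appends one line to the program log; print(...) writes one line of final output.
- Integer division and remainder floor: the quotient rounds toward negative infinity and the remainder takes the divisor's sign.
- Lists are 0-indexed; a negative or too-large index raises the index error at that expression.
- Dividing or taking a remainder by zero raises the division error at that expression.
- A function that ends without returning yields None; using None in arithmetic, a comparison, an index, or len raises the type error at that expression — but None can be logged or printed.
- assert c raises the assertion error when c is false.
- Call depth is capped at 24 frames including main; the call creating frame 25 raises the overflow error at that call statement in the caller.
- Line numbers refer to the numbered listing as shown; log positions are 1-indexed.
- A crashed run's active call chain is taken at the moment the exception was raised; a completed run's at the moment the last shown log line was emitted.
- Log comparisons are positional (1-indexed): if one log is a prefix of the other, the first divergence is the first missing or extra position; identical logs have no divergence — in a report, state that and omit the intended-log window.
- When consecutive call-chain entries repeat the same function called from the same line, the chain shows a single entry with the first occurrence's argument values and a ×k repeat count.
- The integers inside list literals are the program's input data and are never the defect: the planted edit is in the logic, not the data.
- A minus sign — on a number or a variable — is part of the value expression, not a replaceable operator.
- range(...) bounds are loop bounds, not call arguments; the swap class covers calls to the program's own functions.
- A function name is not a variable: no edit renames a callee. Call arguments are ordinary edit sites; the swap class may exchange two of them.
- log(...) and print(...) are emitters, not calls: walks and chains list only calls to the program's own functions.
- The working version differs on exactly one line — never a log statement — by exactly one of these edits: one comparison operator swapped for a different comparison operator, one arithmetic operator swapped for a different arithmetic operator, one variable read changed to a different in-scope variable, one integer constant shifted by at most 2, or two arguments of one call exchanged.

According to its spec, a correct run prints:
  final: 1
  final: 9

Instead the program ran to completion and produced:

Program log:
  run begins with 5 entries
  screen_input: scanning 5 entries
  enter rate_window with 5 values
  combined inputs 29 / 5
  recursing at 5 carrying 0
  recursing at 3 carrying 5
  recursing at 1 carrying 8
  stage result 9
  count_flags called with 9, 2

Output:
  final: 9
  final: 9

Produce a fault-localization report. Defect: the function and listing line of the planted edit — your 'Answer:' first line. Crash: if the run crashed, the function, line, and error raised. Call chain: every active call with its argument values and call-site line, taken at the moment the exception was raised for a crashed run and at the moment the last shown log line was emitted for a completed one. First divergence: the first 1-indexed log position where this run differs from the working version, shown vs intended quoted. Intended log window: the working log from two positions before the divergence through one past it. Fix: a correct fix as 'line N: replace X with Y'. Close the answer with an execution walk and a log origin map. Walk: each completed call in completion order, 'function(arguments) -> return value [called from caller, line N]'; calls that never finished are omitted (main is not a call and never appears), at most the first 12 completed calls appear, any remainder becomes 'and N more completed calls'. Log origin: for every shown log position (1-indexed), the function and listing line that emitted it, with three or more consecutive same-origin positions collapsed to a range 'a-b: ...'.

Answer: the defect is in main at line 34.
Key observation: The two runs log identically and part ways only at the printed values.
Call chain: main -> count_flags(9, 2) (called at line 33).
First divergence: none — the logs agree in full.
Execution walk:
  rate_window([8, 6, 2, 3, 10]) -> 29  [called from screen_input, line 16]
  clip_value(-1, 9) -> 9  [called from clip_value, line 5]
  clip_value(1, 8) -> 9  [called from clip_value, line 5]
  clip_value(3, 5) -> 9  [called from clip_value, line 5]
  clip_value(5, 0) -> 9  [called from screen_input, line 19]
  screen_input([8, 6, 2, 3, 10]) -> 9  [called from main, line 31]
  count_flags(9, 2) -> 1  [called from main, line 33]
Log line origins:
  1: logged in main at line 30
  2: logged in screen_input at line 15
  3: logged in rate_window at line 8
  4: logged in screen_input at line 18
  5-7: logged in clip_value at line 4
  8: logged in main at line 32
  9: logged in count_flags at line 22
A correct fix: line 34: replace `mark` with `limit`.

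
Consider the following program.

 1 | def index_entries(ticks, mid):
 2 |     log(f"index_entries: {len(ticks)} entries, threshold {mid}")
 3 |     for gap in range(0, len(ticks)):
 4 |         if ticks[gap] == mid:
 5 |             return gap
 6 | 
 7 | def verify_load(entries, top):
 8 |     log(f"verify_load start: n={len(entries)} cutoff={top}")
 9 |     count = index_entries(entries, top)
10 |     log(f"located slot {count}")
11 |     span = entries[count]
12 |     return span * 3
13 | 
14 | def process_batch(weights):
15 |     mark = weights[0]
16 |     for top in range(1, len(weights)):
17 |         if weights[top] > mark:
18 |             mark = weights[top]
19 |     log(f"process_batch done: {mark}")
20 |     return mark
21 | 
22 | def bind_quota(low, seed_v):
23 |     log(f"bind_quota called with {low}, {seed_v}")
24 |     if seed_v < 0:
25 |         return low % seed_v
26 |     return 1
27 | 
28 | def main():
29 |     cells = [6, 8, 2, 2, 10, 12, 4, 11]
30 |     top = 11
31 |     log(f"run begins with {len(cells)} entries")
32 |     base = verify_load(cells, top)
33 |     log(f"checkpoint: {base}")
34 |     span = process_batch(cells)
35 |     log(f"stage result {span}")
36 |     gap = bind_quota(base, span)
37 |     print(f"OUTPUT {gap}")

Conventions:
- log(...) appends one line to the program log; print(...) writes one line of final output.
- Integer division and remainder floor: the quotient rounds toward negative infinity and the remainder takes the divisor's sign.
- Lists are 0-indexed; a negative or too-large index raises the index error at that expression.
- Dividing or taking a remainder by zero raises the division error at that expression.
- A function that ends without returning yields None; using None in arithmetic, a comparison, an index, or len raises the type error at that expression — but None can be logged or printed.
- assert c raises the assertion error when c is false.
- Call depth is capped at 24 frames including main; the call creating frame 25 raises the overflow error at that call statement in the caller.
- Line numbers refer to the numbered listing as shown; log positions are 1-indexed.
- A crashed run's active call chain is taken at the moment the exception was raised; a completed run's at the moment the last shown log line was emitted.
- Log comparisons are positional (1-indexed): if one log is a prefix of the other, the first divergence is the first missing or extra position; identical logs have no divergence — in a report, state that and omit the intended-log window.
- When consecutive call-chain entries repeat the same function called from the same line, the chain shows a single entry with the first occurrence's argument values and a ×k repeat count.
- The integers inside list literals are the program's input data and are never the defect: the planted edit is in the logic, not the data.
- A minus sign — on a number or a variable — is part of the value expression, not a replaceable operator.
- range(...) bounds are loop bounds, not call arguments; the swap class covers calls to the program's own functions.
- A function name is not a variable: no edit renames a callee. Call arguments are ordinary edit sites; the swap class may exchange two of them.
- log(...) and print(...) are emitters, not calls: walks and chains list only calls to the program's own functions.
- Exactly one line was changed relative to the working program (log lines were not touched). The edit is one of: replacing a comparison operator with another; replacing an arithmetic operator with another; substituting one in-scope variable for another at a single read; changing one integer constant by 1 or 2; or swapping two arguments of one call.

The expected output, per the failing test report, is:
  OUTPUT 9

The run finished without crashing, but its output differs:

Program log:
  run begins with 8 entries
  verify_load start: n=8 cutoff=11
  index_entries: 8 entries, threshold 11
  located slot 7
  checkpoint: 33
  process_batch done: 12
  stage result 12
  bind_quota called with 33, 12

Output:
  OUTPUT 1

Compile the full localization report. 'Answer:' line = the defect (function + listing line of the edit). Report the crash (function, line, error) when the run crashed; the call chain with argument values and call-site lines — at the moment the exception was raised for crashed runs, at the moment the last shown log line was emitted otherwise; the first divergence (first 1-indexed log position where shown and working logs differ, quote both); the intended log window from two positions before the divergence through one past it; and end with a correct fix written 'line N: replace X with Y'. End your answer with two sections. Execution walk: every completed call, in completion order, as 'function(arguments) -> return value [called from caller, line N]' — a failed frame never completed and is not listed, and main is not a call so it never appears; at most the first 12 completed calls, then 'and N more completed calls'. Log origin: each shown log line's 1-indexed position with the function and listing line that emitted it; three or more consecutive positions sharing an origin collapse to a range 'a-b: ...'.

Answer: the defect is in bind_quota at line 24.
Key observation: Nothing in the log betrays the bug — only the output does.
Call chain: main -> bind_quota(33, 12) (called at line 36).
First divergence: none; the two logs match at every position.
Execution walk:
  index_entries([6, 8, 2, 2, 10, 12, 4, 11], 11) -> 7  [called from verify_load, line 9]
  verify_load([6, 8, 2, 2, 10, 12, 4, 11], 11) -> 33  [called from main, line 32]
  process_batch([6, 8, 2, 2, 10, 12, 4, 11]) -> 12  [called from main, line 34]
  bind_quota(33, 12) -> 1  [called from main, line 36]
Log origins:
  1: emitted by main (line 31)
  2: emitted by verify_load (line 8)
  3: emitted by index_entries (line 2)
  4: emitted by verify_load (line 10)
  5: emitted by main (line 33)
  6: emitted by process_batch (line 19)
  7: emitted by main (line 35)
  8: emitted by bind_quota (line 23)
A correct fix: line 24: replace `<` with `!=`.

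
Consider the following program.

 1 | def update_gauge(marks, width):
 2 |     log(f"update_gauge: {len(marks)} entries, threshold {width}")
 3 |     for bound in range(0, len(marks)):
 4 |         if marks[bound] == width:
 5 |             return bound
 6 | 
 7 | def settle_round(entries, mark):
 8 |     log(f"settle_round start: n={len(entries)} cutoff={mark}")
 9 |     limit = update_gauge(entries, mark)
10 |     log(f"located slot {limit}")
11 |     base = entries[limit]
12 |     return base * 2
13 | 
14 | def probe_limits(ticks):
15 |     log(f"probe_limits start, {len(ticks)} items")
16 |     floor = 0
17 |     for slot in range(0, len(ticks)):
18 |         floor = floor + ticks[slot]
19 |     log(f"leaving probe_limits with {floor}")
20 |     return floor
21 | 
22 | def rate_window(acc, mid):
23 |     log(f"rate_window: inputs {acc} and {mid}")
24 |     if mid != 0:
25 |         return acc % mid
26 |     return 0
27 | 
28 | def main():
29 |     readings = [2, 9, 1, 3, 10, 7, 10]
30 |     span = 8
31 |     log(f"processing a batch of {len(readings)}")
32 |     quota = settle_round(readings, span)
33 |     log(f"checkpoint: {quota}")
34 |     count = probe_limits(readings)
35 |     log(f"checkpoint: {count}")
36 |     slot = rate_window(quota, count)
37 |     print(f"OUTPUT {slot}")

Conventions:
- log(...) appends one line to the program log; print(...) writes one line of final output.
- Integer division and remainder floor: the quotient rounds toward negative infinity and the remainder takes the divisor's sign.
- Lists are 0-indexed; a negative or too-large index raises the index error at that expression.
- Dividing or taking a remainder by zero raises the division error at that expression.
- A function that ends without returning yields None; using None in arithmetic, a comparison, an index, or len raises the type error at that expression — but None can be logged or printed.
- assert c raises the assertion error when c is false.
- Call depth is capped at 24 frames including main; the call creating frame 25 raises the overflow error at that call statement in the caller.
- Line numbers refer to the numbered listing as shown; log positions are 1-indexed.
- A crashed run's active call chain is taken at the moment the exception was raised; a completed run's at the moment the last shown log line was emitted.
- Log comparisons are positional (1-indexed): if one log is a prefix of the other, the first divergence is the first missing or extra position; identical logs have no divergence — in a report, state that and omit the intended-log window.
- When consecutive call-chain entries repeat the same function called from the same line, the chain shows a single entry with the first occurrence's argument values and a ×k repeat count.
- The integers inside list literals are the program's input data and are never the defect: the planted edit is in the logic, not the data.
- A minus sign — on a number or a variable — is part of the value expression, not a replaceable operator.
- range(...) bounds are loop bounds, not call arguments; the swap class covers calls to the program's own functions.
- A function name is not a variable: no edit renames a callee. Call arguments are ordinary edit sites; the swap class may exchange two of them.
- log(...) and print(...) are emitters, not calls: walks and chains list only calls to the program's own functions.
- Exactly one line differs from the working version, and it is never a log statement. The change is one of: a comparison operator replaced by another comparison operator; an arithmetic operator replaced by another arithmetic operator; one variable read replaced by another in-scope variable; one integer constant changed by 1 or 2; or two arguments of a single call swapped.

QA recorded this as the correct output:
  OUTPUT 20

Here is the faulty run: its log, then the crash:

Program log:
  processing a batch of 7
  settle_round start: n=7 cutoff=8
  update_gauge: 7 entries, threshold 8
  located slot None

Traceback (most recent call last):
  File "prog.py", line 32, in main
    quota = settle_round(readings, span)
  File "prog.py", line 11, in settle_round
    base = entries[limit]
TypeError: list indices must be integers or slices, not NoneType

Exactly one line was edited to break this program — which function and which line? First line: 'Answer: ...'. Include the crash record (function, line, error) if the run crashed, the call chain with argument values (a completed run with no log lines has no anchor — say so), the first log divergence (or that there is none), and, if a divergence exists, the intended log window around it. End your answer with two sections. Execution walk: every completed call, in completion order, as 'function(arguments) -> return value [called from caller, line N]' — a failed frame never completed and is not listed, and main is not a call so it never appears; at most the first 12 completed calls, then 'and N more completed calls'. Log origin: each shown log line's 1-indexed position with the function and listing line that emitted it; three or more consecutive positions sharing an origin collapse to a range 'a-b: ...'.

Answer: the defect is in main at line 30.
Key observation: The earliest visible damage is log position 2 — 'settle_round start: n=7 cutoff=8' rather than the intended 'settle_round start: n=7 cutoff=10'.
Crash: settle_round, line 11, TypeError.
Call chain: main -> settle_round([2, 9, 1, 3, 10, 7, 10], 8) (called at line 32).
First divergence: position 2 — the shown line 'settle_round start: n=7 cutoff=8' should read 'settle_round start: n=7 cutoff=10'.
Intended log window:
  1: processing a batch of 7
  2: settle_round start: n=7 cutoff=10
  3: update_gauge: 7 entries, threshold 10
Execution walk:
  update_gauge([2, 9, 1, 3, 10, 7, 10], 8) -> None  [called from settle_round, line 9]
Origin of each log line:
  1: from main, line 31
  2: from settle_round, line 8
  3: from update_gauge, line 2
  4: from settle_round, line 10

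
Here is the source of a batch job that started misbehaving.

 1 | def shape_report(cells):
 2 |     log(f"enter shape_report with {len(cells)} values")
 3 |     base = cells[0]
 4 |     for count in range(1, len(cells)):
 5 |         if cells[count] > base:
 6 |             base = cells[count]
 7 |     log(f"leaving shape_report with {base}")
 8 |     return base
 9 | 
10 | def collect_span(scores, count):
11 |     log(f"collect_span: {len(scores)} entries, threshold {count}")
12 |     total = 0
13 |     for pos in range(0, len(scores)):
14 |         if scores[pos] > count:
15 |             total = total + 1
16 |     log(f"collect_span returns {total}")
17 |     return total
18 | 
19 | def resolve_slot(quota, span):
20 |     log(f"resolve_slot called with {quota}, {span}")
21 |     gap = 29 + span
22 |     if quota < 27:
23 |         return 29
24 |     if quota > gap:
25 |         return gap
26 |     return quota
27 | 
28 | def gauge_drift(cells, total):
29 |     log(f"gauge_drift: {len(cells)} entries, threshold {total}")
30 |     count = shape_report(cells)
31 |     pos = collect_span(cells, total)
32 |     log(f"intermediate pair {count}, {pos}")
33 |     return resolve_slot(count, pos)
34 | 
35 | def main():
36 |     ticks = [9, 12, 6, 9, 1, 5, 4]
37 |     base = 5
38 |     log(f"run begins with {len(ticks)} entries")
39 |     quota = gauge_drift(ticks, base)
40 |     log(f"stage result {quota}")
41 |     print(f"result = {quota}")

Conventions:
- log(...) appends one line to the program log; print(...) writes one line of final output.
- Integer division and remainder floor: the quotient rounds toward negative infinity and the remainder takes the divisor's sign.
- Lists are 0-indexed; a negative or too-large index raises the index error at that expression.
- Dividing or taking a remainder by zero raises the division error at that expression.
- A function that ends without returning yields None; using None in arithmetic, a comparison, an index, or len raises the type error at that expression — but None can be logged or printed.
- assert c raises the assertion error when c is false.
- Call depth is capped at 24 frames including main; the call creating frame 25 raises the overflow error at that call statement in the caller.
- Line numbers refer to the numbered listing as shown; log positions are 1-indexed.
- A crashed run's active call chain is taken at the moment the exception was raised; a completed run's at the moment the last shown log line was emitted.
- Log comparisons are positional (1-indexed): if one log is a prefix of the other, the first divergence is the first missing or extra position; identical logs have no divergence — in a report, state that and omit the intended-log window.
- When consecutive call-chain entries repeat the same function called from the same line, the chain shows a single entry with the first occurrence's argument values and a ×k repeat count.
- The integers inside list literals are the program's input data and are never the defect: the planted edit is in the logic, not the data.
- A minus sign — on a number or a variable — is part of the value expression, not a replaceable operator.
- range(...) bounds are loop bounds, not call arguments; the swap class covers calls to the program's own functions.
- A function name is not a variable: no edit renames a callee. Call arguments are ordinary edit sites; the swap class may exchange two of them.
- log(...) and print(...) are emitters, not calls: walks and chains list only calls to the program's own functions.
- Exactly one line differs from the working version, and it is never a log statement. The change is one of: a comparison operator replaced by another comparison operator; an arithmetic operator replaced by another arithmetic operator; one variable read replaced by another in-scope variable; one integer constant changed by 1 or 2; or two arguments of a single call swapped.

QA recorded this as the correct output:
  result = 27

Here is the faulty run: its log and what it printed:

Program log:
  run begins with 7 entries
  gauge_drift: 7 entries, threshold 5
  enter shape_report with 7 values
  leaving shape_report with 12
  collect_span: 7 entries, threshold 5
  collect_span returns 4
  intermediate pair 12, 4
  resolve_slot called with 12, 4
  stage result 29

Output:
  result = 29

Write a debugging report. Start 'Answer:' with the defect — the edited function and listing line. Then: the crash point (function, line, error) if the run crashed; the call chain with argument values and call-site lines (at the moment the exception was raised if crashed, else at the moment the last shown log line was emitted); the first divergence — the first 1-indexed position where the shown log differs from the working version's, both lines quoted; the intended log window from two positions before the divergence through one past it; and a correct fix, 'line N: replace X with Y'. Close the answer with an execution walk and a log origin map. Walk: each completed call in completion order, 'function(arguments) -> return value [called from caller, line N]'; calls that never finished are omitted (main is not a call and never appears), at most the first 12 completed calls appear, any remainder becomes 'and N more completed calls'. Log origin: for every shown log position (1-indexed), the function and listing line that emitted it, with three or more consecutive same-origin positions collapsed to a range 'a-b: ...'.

Answer: the defect is in resolve_slot at line 23.
Core observation: Everything matches until log position 9, which reads 'stage result 29' in place of 'stage result 27'.
Call chain: main.
First divergence: at position 9 the run shows 'stage result 29' where the working version logs 'stage result 27'.
Intended log window:
  7: intermediate pair 12, 4
  8: resolve_slot called with 12, 4
  9: stage result 27
Execution walk:
  shape_report([9, 12, 6, 9, 1, 5, 4]) -> 12  [called from gauge_drift, line 30]
  collect_span([9, 12, 6, 9, 1, 5, 4], 5) -> 4  [called from gauge_drift, line 31]
  resolve_slot(12, 4) -> 29  [called from gauge_drift, line 33]
  gauge_drift([9, 12, 6, 9, 1, 5, 4], 5) -> 29  [called from main, line 39]
Log line origins:
  1: from main, line 38
  2: from gauge_drift, line 29
  3: from shape_report, line 2
  4: from shape_report, line 7
  5: from collect_span, line 11
  6: from collect_span, line 16
  7: from gauge_drift, line 32
  8: from resolve_slot, line 20
  9: from main, line 40
A correct fix: line 23: replace `29` with `27`.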